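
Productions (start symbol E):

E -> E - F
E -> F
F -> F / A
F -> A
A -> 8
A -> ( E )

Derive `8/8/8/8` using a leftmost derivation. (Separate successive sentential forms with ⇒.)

E⇒F⇒F/A⇒F/A/A⇒F/A/A/A⇒A/A/A/A⇒8/A/A/A⇒8/8/A/A⇒8/8/8/A⇒8/8/8/8

E ⇒ F   [E -> F]
F ⇒ F/A   [F -> F / A]
F/A ⇒ F/A/A   [F -> F / A]
F/A/A ⇒ F/A/A/A   [F -> F / A]
F/A/A/A ⇒ A/A/A/A   [F -> A]
A/A/A/A ⇒ 8/A/A/A   [A -> 8]
8/A/A/A ⇒ 8/8/A/A   [A -> 8]
8/8/A/A ⇒ 8/8/8/A   [A -> 8]
8/8/8/A ⇒ 8/8/8/8   [A -> 8]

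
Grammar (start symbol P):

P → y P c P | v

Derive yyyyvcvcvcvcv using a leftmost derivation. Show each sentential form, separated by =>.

P=>yPcP=>yyPcPcP=>yyyPcPcPcP=>yyyyPcPcPcPcP=>yyyyvcPcPcPcP=>yyyyvcvcPcPcP=>yyyyvcvcvcPcP=>yyyyvcvcvcvcP=>yyyyvcvcvcvcv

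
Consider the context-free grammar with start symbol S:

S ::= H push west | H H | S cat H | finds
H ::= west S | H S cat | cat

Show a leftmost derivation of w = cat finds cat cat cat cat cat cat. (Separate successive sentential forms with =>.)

S => S cat H => S cat H cat H => H H cat H cat H => H S cat H cat H cat H => cat S cat H cat H cat H => cat finds cat H cat H cat H => cat finds cat cat cat H cat H => cat finds cat cat cat cat cat H => cat finds cat cat cat cat cat cat

S => S cat H   [S ::= S cat H]
S cat H => S cat H cat H   [S ::= S cat H]
S cat H cat H => H H cat H cat H   [S ::= H H]
H H cat H cat H => H S cat H cat H cat H   [H ::= H S cat]
H S cat H cat H cat H => cat S cat H cat H cat H   [H ::= cat]
cat S cat H cat H cat H => cat finds cat H cat H cat H   [S ::= finds]
cat finds cat H cat H cat H => cat finds cat cat cat H cat H   [H ::= cat]
cat finds cat cat cat H cat H => cat finds cat cat cat cat cat H   [H ::= cat]
cat finds cat cat cat cat cat H => cat finds cat cat cat cat cat cat   [H ::= cat]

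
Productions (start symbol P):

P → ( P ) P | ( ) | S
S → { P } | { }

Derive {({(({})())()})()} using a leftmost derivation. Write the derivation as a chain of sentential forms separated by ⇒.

P ⇒ S ⇒ {P} ⇒ {(P)P} ⇒ {(S)P} ⇒ {({P})P} ⇒ {({(P)P})P} ⇒ {({((P)P)P})P} ⇒ {({((S)P)P})P} ⇒ {({(({})P)P})P} ⇒ {({(({})())P})P} ⇒ {({(({})())()})P} ⇒ {({(({})())()})()}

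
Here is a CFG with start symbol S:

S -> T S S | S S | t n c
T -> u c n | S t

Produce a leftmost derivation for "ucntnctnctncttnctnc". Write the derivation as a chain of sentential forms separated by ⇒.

S ⇒ TSS   [S -> T S S]
TSS ⇒ StSS   [T -> S t]
StSS ⇒ SStSS   [S -> S S]
SStSS ⇒ TSSStSS   [S -> T S S]
TSSStSS ⇒ ucnSSStSS   [T -> u c n]
ucnSSStSS ⇒ ucntncSStSS   [S -> t n c]
ucntncSStSS ⇒ ucntnctncStSS   [S -> t n c]
ucntnctncStSS ⇒ ucntnctnctnctSS   [S -> t n c]
ucntnctnctnctSS ⇒ ucntnctnctncttncS   [S -> t n c]
ucntnctnctncttncS ⇒ ucntnctnctncttnctnc   [S -> t n c]

S ⇒ TSS ⇒ StSS ⇒ SStSS ⇒ TSSStSS ⇒ ucnSSStSS ⇒ ucntncSStSS ⇒ ucntnctncStSS ⇒ ucntnctnctnctSS ⇒ ucntnctnctncttncS ⇒ ucntnctnctncttnctnc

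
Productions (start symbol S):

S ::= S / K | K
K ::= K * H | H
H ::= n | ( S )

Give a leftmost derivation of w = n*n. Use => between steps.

S => K   [S ::= K]
K => K*H   [K ::= K * H]
K*H => H*H   [K ::= H]
H*H => n*H   [H ::= n]
n*H => n*n   [H ::= n]

S => K => K*H => H*H => n*H => n*n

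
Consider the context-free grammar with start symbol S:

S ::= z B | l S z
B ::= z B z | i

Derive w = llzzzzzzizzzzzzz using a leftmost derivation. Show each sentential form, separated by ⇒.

S⇒lSz⇒llSzz⇒llzBzz⇒llzzBzzz⇒llzzzBzzzz⇒llzzzzBzzzzz⇒llzzzzzBzzzzzz⇒llzzzzzzBzzzzzzz⇒llzzzzzzizzzzzzz

S ⇒ lSz   [S ::= l S z]
lSz ⇒ llSzz   [S ::= l S z]
llSzz ⇒ llzBzz   [S ::= z B]
llzBzz ⇒ llzzBzzz   [B ::= z B z]
llzzBzzz ⇒ llzzzBzzzz   [B ::= z B z]
llzzzBzzzz ⇒ llzzzzBzzzzz   [B ::= z B z]
llzzzzBzzzzz ⇒ llzzzzzBzzzzzz   [B ::= z B z]
llzzzzzBzzzzzz ⇒ llzzzzzzBzzzzzzz   [B ::= z B z]
llzzzzzzBzzzzzzz ⇒ llzzzzzzizzzzzzz   [B ::= i]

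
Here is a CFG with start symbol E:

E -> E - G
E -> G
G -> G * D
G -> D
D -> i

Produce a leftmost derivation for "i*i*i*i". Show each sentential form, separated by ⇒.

E ⇒ G ⇒ G*D ⇒ G*D*D ⇒ G*D*D*D ⇒ D*D*D*D ⇒ i*D*D*D ⇒ i*i*D*D ⇒ i*i*i*D ⇒ i*i*i*i

E ⇒ G   [E -> G]
G ⇒ G*D   [G -> G * D]
G*D ⇒ G*D*D   [G -> G * D]
G*D*D ⇒ G*D*D*D   [G -> G * D]
G*D*D*D ⇒ D*D*D*D   [G -> D]
D*D*D*D ⇒ i*D*D*D   [D -> i]
i*D*D*D ⇒ i*i*D*D   [D -> i]
i*i*D*D ⇒ i*i*i*D   [D -> i]
i*i*i*D ⇒ i*i*i*i   [D -> i]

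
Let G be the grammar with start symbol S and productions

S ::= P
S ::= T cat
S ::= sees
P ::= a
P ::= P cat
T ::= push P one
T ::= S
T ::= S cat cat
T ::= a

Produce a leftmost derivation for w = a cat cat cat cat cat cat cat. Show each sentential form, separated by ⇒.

S ⇒ T cat ⇒ S cat ⇒ T cat cat ⇒ S cat cat ⇒ T cat cat cat ⇒ S cat cat cat cat cat ⇒ P cat cat cat cat cat ⇒ P cat cat cat cat cat cat ⇒ P cat cat cat cat cat cat cat ⇒ a cat cat cat cat cat cat cat

S ⇒ T cat   [S ::= T cat]
T cat ⇒ S cat   [T ::= S]
S cat ⇒ T cat cat   [S ::= T cat]
T cat cat ⇒ S cat cat   [T ::= S]
S cat cat ⇒ T cat cat cat   [S ::= T cat]
T cat cat cat ⇒ S cat cat cat cat cat   [T ::= S cat cat]
S cat cat cat cat cat ⇒ P cat cat cat cat cat   [S ::= P]
P cat cat cat cat cat ⇒ P cat cat cat cat cat cat   [P ::= P cat]
P cat cat cat cat cat cat ⇒ P cat cat cat cat cat cat cat   [P ::= P cat]
P cat cat cat cat cat cat cat ⇒ a cat cat cat cat cat cat cat   [P ::= a]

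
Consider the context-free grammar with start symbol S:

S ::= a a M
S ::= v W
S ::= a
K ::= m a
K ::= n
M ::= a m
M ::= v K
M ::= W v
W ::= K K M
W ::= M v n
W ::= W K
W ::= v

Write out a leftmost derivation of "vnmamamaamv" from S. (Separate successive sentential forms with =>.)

S => vW   [S ::= v W]
vW => vKKM   [W ::= K K M]
vKKM => vnKM   [K ::= n]
vnKM => vnmaM   [K ::= m a]
vnmaM => vnmaWv   [M ::= W v]
vnmaWv => vnmaKKMv   [W ::= K K M]
vnmaKKMv => vnmamaKMv   [K ::= m a]
vnmamaKMv => vnmamamaMv   [K ::= m a]
vnmamamaMv => vnmamamaamv   [M ::= a m]

S=>vW=>vKKM=>vnKM=>vnmaM=>vnmaWv=>vnmaKKMv=>vnmamaKMv=>vnmamamaMv=>vnmamamaamv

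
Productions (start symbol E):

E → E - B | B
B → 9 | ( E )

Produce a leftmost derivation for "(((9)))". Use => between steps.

E => B => (E) => (B) => ((E)) => ((B)) => (((E))) => (((B))) => (((9)))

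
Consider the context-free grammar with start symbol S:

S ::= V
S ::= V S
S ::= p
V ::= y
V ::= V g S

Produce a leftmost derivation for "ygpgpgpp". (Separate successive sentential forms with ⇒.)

S ⇒ VS ⇒ VgSS ⇒ VgSgSS ⇒ VgSgSgSS ⇒ ygSgSgSS ⇒ ygpgSgSS ⇒ ygpgpgSS ⇒ ygpgpgpS ⇒ ygpgpgpp

S ⇒ VS   [S ::= V S]
VS ⇒ VgSS   [V ::= V g S]
VgSS ⇒ VgSgSS   [V ::= V g S]
VgSgSS ⇒ VgSgSgSS   [V ::= V g S]
VgSgSgSS ⇒ ygSgSgSS   [V ::= y]
ygSgSgSS ⇒ ygpgSgSS   [S ::= p]
ygpgSgSS ⇒ ygpgpgSS   [S ::= p]
ygpgpgSS ⇒ ygpgpgpS   [S ::= p]
ygpgpgpS ⇒ ygpgpgpp   [S ::= p]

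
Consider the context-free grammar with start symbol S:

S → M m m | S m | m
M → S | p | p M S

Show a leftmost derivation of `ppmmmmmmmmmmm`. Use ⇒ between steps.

S ⇒ Sm ⇒ Smm ⇒ Mmmmm ⇒ pMSmmmm ⇒ pSSmmmm ⇒ pMmmSmmmm ⇒ pSmmSmmmm ⇒ pMmmmmSmmmm ⇒ pSmmmmSmmmm ⇒ pMmmmmmmSmmmm ⇒ ppmmmmmmSmmmm ⇒ ppmmmmmmmmmmm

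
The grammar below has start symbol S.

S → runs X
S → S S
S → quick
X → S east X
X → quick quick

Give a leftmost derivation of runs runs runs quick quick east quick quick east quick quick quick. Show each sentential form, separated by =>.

S => S S   [S → S S]
S S => runs X S   [S → runs X]
runs X S => runs S east X S   [X → S east X]
runs S east X S => runs runs X east X S   [S → runs X]
runs runs X east X S => runs runs S east X east X S   [X → S east X]
runs runs S east X east X S => runs runs runs X east X east X S   [S → runs X]
runs runs runs X east X east X S => runs runs runs quick quick east X east X S   [X → quick quick]
runs runs runs quick quick east X east X S => runs runs runs quick quick east quick quick east X S   [X → quick quick]
runs runs runs quick quick east quick quick east X S => runs runs runs quick quick east quick quick east quick quick S   [X → quick quick]
runs runs runs quick quick east quick quick east quick quick S => runs runs runs quick quick east quick quick east quick quick quick   [S → quick]

S => S S => runs X S => runs S east X S => runs runs X east X S => runs runs S east X east X S => runs runs runs X east X east X S => runs runs runs quick quick east X east X S => runs runs runs quick quick east quick quick east X S => runs runs runs quick quick east quick quick east quick quick S => runs runs runs quick quick east quick quick east quick quick quick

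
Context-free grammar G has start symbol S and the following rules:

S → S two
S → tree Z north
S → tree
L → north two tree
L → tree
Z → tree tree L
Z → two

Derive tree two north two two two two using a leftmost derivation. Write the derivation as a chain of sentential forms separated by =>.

S => S two => S two two => S two two two => S two two two two => tree Z north two two two two => tree two north two two two two

S => S two   [S → S two]
S two => S two two   [S → S two]
S two two => S two two two   [S → S two]
S two two two => S two two two two   [S → S two]
S two two two two => tree Z north two two two two   [S → tree Z north]
tree Z north two two two two => tree two north two two two two   [Z → two]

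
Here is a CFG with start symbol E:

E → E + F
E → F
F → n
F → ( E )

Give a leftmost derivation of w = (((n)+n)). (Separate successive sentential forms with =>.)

E => F   [E → F]
F => (E)   [F → ( E )]
(E) => (F)   [E → F]
(F) => ((E))   [F → ( E )]
((E)) => ((E+F))   [E → E + F]
((E+F)) => ((F+F))   [E → F]
((F+F)) => (((E)+F))   [F → ( E )]
(((E)+F)) => (((F)+F))   [E → F]
(((F)+F)) => (((n)+F))   [F → n]
(((n)+F)) => (((n)+n))   [F → n]

E => F => (E) => (F) => ((E)) => ((E+F)) => ((F+F)) => (((E)+F)) => (((F)+F)) => (((n)+F)) => (((n)+n))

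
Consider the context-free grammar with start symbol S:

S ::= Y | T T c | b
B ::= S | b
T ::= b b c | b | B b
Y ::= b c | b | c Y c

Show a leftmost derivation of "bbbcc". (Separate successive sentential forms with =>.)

S => TTc => bTc => bbbcc

S => TTc   [S ::= T T c]
TTc => bTc   [T ::= b]
bTc => bbbcc   [T ::= b b c]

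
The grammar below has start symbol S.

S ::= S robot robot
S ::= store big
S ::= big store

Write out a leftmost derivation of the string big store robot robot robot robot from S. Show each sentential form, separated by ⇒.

S ⇒ S robot robot ⇒ S robot robot robot robot ⇒ big store robot robot robot robot

S ⇒ S robot robot   [S ::= S robot robot]
S robot robot ⇒ S robot robot robot robot   [S ::= S robot robot]
S robot robot robot robot ⇒ big store robot robot robot robot   [S ::= big store]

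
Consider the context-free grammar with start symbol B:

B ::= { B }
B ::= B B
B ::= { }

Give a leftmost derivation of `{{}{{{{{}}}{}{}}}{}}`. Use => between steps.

B => {B} => {BB} => {BBB} => {{}BB} => {{}{B}B} => {{}{{B}}B} => {{}{{BB}}B} => {{}{{BBB}}B} => {{}{{{B}BB}}B} => {{}{{{{B}}BB}}B} => {{}{{{{{}}}BB}}B} => {{}{{{{{}}}{}B}}B} => {{}{{{{{}}}{}{}}}B} => {{}{{{{{}}}{}{}}}{}}

B => {B}   [B ::= { B }]
{B} => {BB}   [B ::= B B]
{BB} => {BBB}   [B ::= B B]
{BBB} => {{}BB}   [B ::= { }]
{{}BB} => {{}{B}B}   [B ::= { B }]
{{}{B}B} => {{}{{B}}B}   [B ::= { B }]
{{}{{B}}B} => {{}{{BB}}B}   [B ::= B B]
{{}{{BB}}B} => {{}{{BBB}}B}   [B ::= B B]
{{}{{BBB}}B} => {{}{{{B}BB}}B}   [B ::= { B }]
{{}{{{B}BB}}B} => {{}{{{{B}}BB}}B}   [B ::= { B }]
{{}{{{{B}}BB}}B} => {{}{{{{{}}}BB}}B}   [B ::= { }]
{{}{{{{{}}}BB}}B} => {{}{{{{{}}}{}B}}B}   [B ::= { }]
{{}{{{{{}}}{}B}}B} => {{}{{{{{}}}{}{}}}B}   [B ::= { }]
{{}{{{{{}}}{}{}}}B} => {{}{{{{{}}}{}{}}}{}}   [B ::= { }]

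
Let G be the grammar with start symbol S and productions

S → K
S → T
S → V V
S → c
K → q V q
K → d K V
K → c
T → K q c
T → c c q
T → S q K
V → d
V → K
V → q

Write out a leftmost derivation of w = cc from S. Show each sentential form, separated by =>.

S => VV   [S → V V]
VV => KV   [V → K]
KV => cV   [K → c]
cV => cK   [V → K]
cK => cc   [K → c]

S => VV => KV => cV => cK => cc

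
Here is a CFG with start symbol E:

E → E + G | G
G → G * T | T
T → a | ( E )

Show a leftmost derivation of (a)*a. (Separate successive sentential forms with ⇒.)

E ⇒ G ⇒ G*T ⇒ T*T ⇒ (E)*T ⇒ (G)*T ⇒ (T)*T ⇒ (a)*T ⇒ (a)*a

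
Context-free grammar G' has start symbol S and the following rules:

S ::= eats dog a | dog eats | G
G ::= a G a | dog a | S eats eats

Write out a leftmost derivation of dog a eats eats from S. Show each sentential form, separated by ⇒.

S ⇒ G ⇒ S eats eats ⇒ G eats eats ⇒ dog a eats eats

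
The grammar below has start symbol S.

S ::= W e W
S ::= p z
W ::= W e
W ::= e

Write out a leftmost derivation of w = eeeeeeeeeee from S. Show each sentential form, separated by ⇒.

S⇒WeW⇒WeeW⇒WeeeW⇒WeeeeW⇒WeeeeeW⇒WeeeeeeW⇒WeeeeeeeW⇒eeeeeeeeW⇒eeeeeeeeWe⇒eeeeeeeeWee⇒eeeeeeeeeee

S ⇒ WeW   [S ::= W e W]
WeW ⇒ WeeW   [W ::= W e]
WeeW ⇒ WeeeW   [W ::= W e]
WeeeW ⇒ WeeeeW   [W ::= W e]
WeeeeW ⇒ WeeeeeW   [W ::= W e]
WeeeeeW ⇒ WeeeeeeW   [W ::= W e]
WeeeeeeW ⇒ WeeeeeeeW   [W ::= W e]
WeeeeeeeW ⇒ eeeeeeeeW   [W ::= e]
eeeeeeeeW ⇒ eeeeeeeeWe   [W ::= W e]
eeeeeeeeWe ⇒ eeeeeeeeWee   [W ::= W e]
eeeeeeeeWee ⇒ eeeeeeeeeee   [W ::= e]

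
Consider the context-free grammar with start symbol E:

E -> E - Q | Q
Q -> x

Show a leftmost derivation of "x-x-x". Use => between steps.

E=>E-Q=>E-Q-Q=>Q-Q-Q=>x-Q-Q=>x-x-Q=>x-x-x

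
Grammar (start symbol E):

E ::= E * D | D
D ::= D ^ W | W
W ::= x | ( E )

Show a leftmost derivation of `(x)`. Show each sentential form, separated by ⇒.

E ⇒ D   [E ::= D]
D ⇒ W   [D ::= W]
W ⇒ (E)   [W ::= ( E )]
(E) ⇒ (D)   [E ::= D]
(D) ⇒ (W)   [D ::= W]
(W) ⇒ (x)   [W ::= x]

E⇒D⇒W⇒(E)⇒(D)⇒(W)⇒(x)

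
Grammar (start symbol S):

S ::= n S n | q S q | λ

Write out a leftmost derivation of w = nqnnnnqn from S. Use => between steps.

S => nSn => nqSqn => nqnSnqn => nqnnSnnqn => nqnnnnqn

S => nSn   [S ::= n S n]
nSn => nqSqn   [S ::= q S q]
nqSqn => nqnSnqn   [S ::= n S n]
nqnSnqn => nqnnSnnqn   [S ::= n S n]
nqnnSnnqn => nqnnnnqn   [S ::= λ]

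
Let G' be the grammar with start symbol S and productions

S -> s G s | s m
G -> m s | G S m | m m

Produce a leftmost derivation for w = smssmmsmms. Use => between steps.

S => sGs => sGSms => sGSmSms => smsSmSms => smssmmSms => smssmmsmms

S => sGs   [S -> s G s]
sGs => sGSms   [G -> G S m]
sGSms => sGSmSms   [G -> G S m]
sGSmSms => smsSmSms   [G -> m s]
smsSmSms => smssmmSms   [S -> s m]
smssmmSms => smssmmsmms   [S -> s m]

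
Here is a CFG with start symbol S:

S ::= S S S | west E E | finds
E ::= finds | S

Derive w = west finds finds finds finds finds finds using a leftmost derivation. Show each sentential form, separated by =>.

S => S S S => S S S S S => west E E S S S S => west finds E S S S S => west finds finds S S S S => west finds finds finds S S S => west finds finds finds finds S S => west finds finds finds finds finds S => west finds finds finds finds finds finds

S => S S S   [S ::= S S S]
S S S => S S S S S   [S ::= S S S]
S S S S S => west E E S S S S   [S ::= west E E]
west E E S S S S => west finds E S S S S   [E ::= finds]
west finds E S S S S => west finds finds S S S S   [E ::= finds]
west finds finds S S S S => west finds finds finds S S S   [S ::= finds]
west finds finds finds S S S => west finds finds finds finds S S   [S ::= finds]
west finds finds finds finds S S => west finds finds finds finds finds S   [S ::= finds]
west finds finds finds finds finds S => west finds finds finds finds finds finds   [S ::= finds]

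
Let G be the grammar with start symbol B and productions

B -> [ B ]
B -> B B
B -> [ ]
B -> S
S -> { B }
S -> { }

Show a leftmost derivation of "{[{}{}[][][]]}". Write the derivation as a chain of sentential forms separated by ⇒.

B ⇒ S   [B -> S]
S ⇒ {B}   [S -> { B }]
{B} ⇒ {[B]}   [B -> [ B ]]
{[B]} ⇒ {[BB]}   [B -> B B]
{[BB]} ⇒ {[BBB]}   [B -> B B]
{[BBB]} ⇒ {[BBBB]}   [B -> B B]
{[BBBB]} ⇒ {[SBBB]}   [B -> S]
{[SBBB]} ⇒ {[{}BBB]}   [S -> { }]
{[{}BBB]} ⇒ {[{}BBBB]}   [B -> B B]
{[{}BBBB]} ⇒ {[{}SBBB]}   [B -> S]
{[{}SBBB]} ⇒ {[{}{}BBB]}   [S -> { }]
{[{}{}BBB]} ⇒ {[{}{}[]BB]}   [B -> [ ]]
{[{}{}[]BB]} ⇒ {[{}{}[][]B]}   [B -> [ ]]
{[{}{}[][]B]} ⇒ {[{}{}[][][]]}   [B -> [ ]]

B ⇒ S ⇒ {B} ⇒ {[B]} ⇒ {[BB]} ⇒ {[BBB]} ⇒ {[BBBB]} ⇒ {[SBBB]} ⇒ {[{}BBB]} ⇒ {[{}BBBB]} ⇒ {[{}SBBB]} ⇒ {[{}{}BBB]} ⇒ {[{}{}[]BB]} ⇒ {[{}{}[][]B]} ⇒ {[{}{}[][][]]}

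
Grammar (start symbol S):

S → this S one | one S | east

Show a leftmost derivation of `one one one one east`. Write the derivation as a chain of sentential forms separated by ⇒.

S ⇒ one S   [S → one S]
one S ⇒ one one S   [S → one S]
one one S ⇒ one one one S   [S → one S]
one one one S ⇒ one one one one S   [S → one S]
one one one one S ⇒ one one one one east   [S → east]

S ⇒ one S ⇒ one one S ⇒ one one one S ⇒ one one one one S ⇒ one one one one east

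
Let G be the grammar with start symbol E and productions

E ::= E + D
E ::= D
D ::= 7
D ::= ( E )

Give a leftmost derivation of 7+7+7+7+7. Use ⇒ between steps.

E ⇒ E+D   [E ::= E + D]
E+D ⇒ E+D+D   [E ::= E + D]
E+D+D ⇒ E+D+D+D   [E ::= E + D]
E+D+D+D ⇒ E+D+D+D+D   [E ::= E + D]
E+D+D+D+D ⇒ D+D+D+D+D   [E ::= D]
D+D+D+D+D ⇒ 7+D+D+D+D   [D ::= 7]
7+D+D+D+D ⇒ 7+7+D+D+D   [D ::= 7]
7+7+D+D+D ⇒ 7+7+7+D+D   [D ::= 7]
7+7+7+D+D ⇒ 7+7+7+7+D   [D ::= 7]
7+7+7+7+D ⇒ 7+7+7+7+7   [D ::= 7]

E⇒E+D⇒E+D+D⇒E+D+D+D⇒E+D+D+D+D⇒D+D+D+D+D⇒7+D+D+D+D⇒7+7+D+D+D⇒7+7+7+D+D⇒7+7+7+7+D⇒7+7+7+7+7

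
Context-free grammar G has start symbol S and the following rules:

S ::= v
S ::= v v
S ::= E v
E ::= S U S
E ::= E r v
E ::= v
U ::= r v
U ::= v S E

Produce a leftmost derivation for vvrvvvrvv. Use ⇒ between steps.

S ⇒ Ev ⇒ Ervv ⇒ SUSrvv ⇒ vvUSrvv ⇒ vvrvSrvv ⇒ vvrvvvrvv

S ⇒ Ev   [S ::= E v]
Ev ⇒ Ervv   [E ::= E r v]
Ervv ⇒ SUSrvv   [E ::= S U S]
SUSrvv ⇒ vvUSrvv   [S ::= v v]
vvUSrvv ⇒ vvrvSrvv   [U ::= r v]
vvrvSrvv ⇒ vvrvvvrvv   [S ::= v v]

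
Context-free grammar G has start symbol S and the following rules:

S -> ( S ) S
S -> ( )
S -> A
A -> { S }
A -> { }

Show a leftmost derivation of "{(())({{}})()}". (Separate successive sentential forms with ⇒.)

S ⇒ A   [S -> A]
A ⇒ {S}   [A -> { S }]
{S} ⇒ {(S)S}   [S -> ( S ) S]
{(S)S} ⇒ {(())S}   [S -> ( )]
{(())S} ⇒ {(())(S)S}   [S -> ( S ) S]
{(())(S)S} ⇒ {(())(A)S}   [S -> A]
{(())(A)S} ⇒ {(())({S})S}   [A -> { S }]
{(())({S})S} ⇒ {(())({A})S}   [S -> A]
{(())({A})S} ⇒ {(())({{}})S}   [A -> { }]
{(())({{}})S} ⇒ {(())({{}})()}   [S -> ( )]

S ⇒ A ⇒ {S} ⇒ {(S)S} ⇒ {(())S} ⇒ {(())(S)S} ⇒ {(())(A)S} ⇒ {(())({S})S} ⇒ {(())({A})S} ⇒ {(())({{}})S} ⇒ {(())({{}})()}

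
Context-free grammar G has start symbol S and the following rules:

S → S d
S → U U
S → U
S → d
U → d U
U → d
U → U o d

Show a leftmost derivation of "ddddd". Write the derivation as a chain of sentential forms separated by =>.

S => Sd => UUd => dUUd => ddUd => dddUd => ddddd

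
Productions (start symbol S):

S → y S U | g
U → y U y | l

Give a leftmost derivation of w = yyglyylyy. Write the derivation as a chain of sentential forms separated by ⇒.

S ⇒ ySU ⇒ yySUU ⇒ yygUU ⇒ yyglU ⇒ yyglyUy ⇒ yyglyyUyy ⇒ yyglyylyy

S ⇒ ySU   [S → y S U]
ySU ⇒ yySUU   [S → y S U]
yySUU ⇒ yygUU   [S → g]
yygUU ⇒ yyglU   [U → l]
yyglU ⇒ yyglyUy   [U → y U y]
yyglyUy ⇒ yyglyyUyy   [U → y U y]
yyglyyUyy ⇒ yyglyylyy   [U → l]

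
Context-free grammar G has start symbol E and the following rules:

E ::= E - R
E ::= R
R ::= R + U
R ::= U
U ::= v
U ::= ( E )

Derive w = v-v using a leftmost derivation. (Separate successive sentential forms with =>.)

E => E-R => R-R => U-R => v-R => v-U => v-v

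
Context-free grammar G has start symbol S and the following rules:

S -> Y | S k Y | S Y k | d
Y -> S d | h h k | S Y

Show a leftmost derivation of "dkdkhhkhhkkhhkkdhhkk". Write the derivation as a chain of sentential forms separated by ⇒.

S⇒SYk⇒SkYYk⇒dkYYk⇒dkSdYk⇒dkSYkdYk⇒dkSYkYkdYk⇒dkSkYYkYkdYk⇒dkdkYYkYkdYk⇒dkdkhhkYkYkdYk⇒dkdkhhkhhkkYkdYk⇒dkdkhhkhhkkhhkkdYk⇒dkdkhhkhhkkhhkkdhhkk

S ⇒ SYk   [S -> S Y k]
SYk ⇒ SkYYk   [S -> S k Y]
SkYYk ⇒ dkYYk   [S -> d]
dkYYk ⇒ dkSdYk   [Y -> S d]
dkSdYk ⇒ dkSYkdYk   [S -> S Y k]
dkSYkdYk ⇒ dkSYkYkdYk   [S -> S Y k]
dkSYkYkdYk ⇒ dkSkYYkYkdYk   [S -> S k Y]
dkSkYYkYkdYk ⇒ dkdkYYkYkdYk   [S -> d]
dkdkYYkYkdYk ⇒ dkdkhhkYkYkdYk   [Y -> h h k]
dkdkhhkYkYkdYk ⇒ dkdkhhkhhkkYkdYk   [Y -> h h k]
dkdkhhkhhkkYkdYk ⇒ dkdkhhkhhkkhhkkdYk   [Y -> h h k]
dkdkhhkhhkkhhkkdYk ⇒ dkdkhhkhhkkhhkkdhhkk   [Y -> h h k]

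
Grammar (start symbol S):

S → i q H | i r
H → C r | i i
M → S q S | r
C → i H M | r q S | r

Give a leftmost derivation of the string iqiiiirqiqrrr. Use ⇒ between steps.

S ⇒ iqH ⇒ iqCr ⇒ iqiHMr ⇒ iqiiiMr ⇒ iqiiiSqSr ⇒ iqiiiirqSr ⇒ iqiiiirqiqHr ⇒ iqiiiirqiqCrr ⇒ iqiiiirqiqrrr

S ⇒ iqH   [S → i q H]
iqH ⇒ iqCr   [H → C r]
iqCr ⇒ iqiHMr   [C → i H M]
iqiHMr ⇒ iqiiiMr   [H → i i]
iqiiiMr ⇒ iqiiiSqSr   [M → S q S]
iqiiiSqSr ⇒ iqiiiirqSr   [S → i r]
iqiiiirqSr ⇒ iqiiiirqiqHr   [S → i q H]
iqiiiirqiqHr ⇒ iqiiiirqiqCrr   [H → C r]
iqiiiirqiqCrr ⇒ iqiiiirqiqrrr   [C → r]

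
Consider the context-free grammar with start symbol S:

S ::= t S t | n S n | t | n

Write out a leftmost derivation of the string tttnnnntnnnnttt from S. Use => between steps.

S => tSt => ttStt => tttSttt => tttnSnttt => tttnnSnnttt => tttnnnSnnnttt => tttnnnnSnnnnttt => tttnnnntnnnnttt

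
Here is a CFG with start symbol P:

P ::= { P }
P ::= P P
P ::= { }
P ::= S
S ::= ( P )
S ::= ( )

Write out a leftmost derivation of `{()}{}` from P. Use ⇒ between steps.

P⇒PP⇒{P}P⇒{S}P⇒{()}P⇒{()}{}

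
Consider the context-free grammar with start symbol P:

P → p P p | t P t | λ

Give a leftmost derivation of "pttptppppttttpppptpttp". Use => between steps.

P => pPp => ptPtp => pttPttp => pttpPpttp => pttptPtpttp => pttptpPptpttp => pttptppPpptpttp => pttptpppPppptpttp => pttptppppPpppptpttp => pttptpppptPtpppptpttp => pttptppppttPttpppptpttp => pttptppppttttpppptpttp

P => pPp   [P → p P p]
pPp => ptPtp   [P → t P t]
ptPtp => pttPttp   [P → t P t]
pttPttp => pttpPpttp   [P → p P p]
pttpPpttp => pttptPtpttp   [P → t P t]
pttptPtpttp => pttptpPptpttp   [P → p P p]
pttptpPptpttp => pttptppPpptpttp   [P → p P p]
pttptppPpptpttp => pttptpppPppptpttp   [P → p P p]
pttptpppPppptpttp => pttptppppPpppptpttp   [P → p P p]
pttptppppPpppptpttp => pttptpppptPtpppptpttp   [P → t P t]
pttptpppptPtpppptpttp => pttptppppttPttpppptpttp   [P → t P t]
pttptppppttPttpppptpttp => pttptppppttttpppptpttp   [P → λ]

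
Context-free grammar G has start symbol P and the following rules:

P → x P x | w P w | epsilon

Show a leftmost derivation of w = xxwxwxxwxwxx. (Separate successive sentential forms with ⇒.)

P ⇒ xPx ⇒ xxPxx ⇒ xxwPwxx ⇒ xxwxPxwxx ⇒ xxwxwPwxwxx ⇒ xxwxwxPxwxwxx ⇒ xxwxwxxwxwxx

P ⇒ xPx   [P → x P x]
xPx ⇒ xxPxx   [P → x P x]
xxPxx ⇒ xxwPwxx   [P → w P w]
xxwPwxx ⇒ xxwxPxwxx   [P → x P x]
xxwxPxwxx ⇒ xxwxwPwxwxx   [P → w P w]
xxwxwPwxwxx ⇒ xxwxwxPxwxwxx   [P → x P x]
xxwxwxPxwxwxx ⇒ xxwxwxxwxwxx   [P → epsilon]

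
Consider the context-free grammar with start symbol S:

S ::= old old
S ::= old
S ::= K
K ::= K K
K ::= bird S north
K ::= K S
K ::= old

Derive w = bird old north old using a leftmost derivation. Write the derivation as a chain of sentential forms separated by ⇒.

S ⇒ K   [S ::= K]
K ⇒ K S   [K ::= K S]
K S ⇒ bird S north S   [K ::= bird S north]
bird S north S ⇒ bird old north S   [S ::= old]
bird old north S ⇒ bird old north old   [S ::= old]

S ⇒ K ⇒ K S ⇒ bird S north S ⇒ bird old north S ⇒ bird old north old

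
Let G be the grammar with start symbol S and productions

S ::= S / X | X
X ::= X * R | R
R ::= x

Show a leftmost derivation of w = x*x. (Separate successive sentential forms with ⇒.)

S ⇒ X   [S ::= X]
X ⇒ X*R   [X ::= X * R]
X*R ⇒ R*R   [X ::= R]
R*R ⇒ x*R   [R ::= x]
x*R ⇒ x*x   [R ::= x]

S⇒X⇒X*R⇒R*R⇒x*R⇒x*x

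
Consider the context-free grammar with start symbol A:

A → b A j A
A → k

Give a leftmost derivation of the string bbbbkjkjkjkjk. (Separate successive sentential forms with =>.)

A => bAjA => bbAjAjA => bbbAjAjAjA => bbbbAjAjAjAjA => bbbbkjAjAjAjA => bbbbkjkjAjAjA => bbbbkjkjkjAjA => bbbbkjkjkjkjA => bbbbkjkjkjkjk

A => bAjA   [A → b A j A]
bAjA => bbAjAjA   [A → b A j A]
bbAjAjA => bbbAjAjAjA   [A → b A j A]
bbbAjAjAjA => bbbbAjAjAjAjA   [A → b A j A]
bbbbAjAjAjAjA => bbbbkjAjAjAjA   [A → k]
bbbbkjAjAjAjA => bbbbkjkjAjAjA   [A → k]
bbbbkjkjAjAjA => bbbbkjkjkjAjA   [A → k]
bbbbkjkjkjAjA => bbbbkjkjkjkjA   [A → k]
bbbbkjkjkjkjA => bbbbkjkjkjkjk   [A → k]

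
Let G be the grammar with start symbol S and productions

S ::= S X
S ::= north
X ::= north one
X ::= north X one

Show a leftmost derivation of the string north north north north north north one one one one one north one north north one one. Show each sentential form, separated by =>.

S => S X => S X X => S X X X => north X X X => north north X one X X => north north north X one one X X => north north north north X one one one X X => north north north north north X one one one one X X => north north north north north north one one one one one X X => north north north north north north one one one one one north one X => north north north north north north one one one one one north one north X one => north north north north north north one one one one one north one north north one one

S => S X   [S ::= S X]
S X => S X X   [S ::= S X]
S X X => S X X X   [S ::= S X]
S X X X => north X X X   [S ::= north]
north X X X => north north X one X X   [X ::= north X one]
north north X one X X => north north north X one one X X   [X ::= north X one]
north north north X one one X X => north north north north X one one one X X   [X ::= north X one]
north north north north X one one one X X => north north north north north X one one one one X X   [X ::= north X one]
north north north north north X one one one one X X => north north north north north north one one one one one X X   [X ::= north one]
north north north north north north one one one one one X X => north north north north north north one one one one one north one X   [X ::= north one]
north north north north north north one one one one one north one X => north north north north north north one one one one one north one north X one   [X ::= north X one]
north north north north north north one one one one one north one north X one => north north north north north north one one one one one north one north north one one   [X ::= north one]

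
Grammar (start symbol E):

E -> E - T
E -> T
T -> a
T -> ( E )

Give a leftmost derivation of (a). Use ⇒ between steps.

E ⇒ T ⇒ (E) ⇒ (T) ⇒ (a)

E ⇒ T   [E -> T]
T ⇒ (E)   [T -> ( E )]
(E) ⇒ (T)   [E -> T]
(T) ⇒ (a)   [T -> a]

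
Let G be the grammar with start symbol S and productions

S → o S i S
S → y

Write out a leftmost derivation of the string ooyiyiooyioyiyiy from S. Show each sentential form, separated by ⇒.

S ⇒ oSiS ⇒ ooSiSiS ⇒ ooyiSiS ⇒ ooyiyiS ⇒ ooyiyioSiS ⇒ ooyiyiooSiSiS ⇒ ooyiyiooyiSiS ⇒ ooyiyiooyioSiSiS ⇒ ooyiyiooyioyiSiS ⇒ ooyiyiooyioyiyiS ⇒ ooyiyiooyioyiyiy

S ⇒ oSiS   [S → o S i S]
oSiS ⇒ ooSiSiS   [S → o S i S]
ooSiSiS ⇒ ooyiSiS   [S → y]
ooyiSiS ⇒ ooyiyiS   [S → y]
ooyiyiS ⇒ ooyiyioSiS   [S → o S i S]
ooyiyioSiS ⇒ ooyiyiooSiSiS   [S → o S i S]
ooyiyiooSiSiS ⇒ ooyiyiooyiSiS   [S → y]
ooyiyiooyiSiS ⇒ ooyiyiooyioSiSiS   [S → o S i S]
ooyiyiooyioSiSiS ⇒ ooyiyiooyioyiSiS   [S → y]
ooyiyiooyioyiSiS ⇒ ooyiyiooyioyiyiS   [S → y]
ooyiyiooyioyiyiS ⇒ ooyiyiooyioyiyiy   [S → y]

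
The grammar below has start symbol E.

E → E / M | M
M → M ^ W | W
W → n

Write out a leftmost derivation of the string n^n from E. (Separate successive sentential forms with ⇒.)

E⇒M⇒M^W⇒W^W⇒n^W⇒n^n

E ⇒ M   [E → M]
M ⇒ M^W   [M → M ^ W]
M^W ⇒ W^W   [M → W]
W^W ⇒ n^W   [W → n]
n^W ⇒ n^n   [W → n]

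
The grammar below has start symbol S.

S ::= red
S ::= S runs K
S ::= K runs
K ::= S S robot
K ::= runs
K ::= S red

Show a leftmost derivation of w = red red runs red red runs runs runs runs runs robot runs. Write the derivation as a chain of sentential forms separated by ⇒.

S ⇒ K runs ⇒ S S robot runs ⇒ K runs S robot runs ⇒ S red runs S robot runs ⇒ red red runs S robot runs ⇒ red red runs S runs K robot runs ⇒ red red runs S runs K runs K robot runs ⇒ red red runs K runs runs K runs K robot runs ⇒ red red runs S red runs runs K runs K robot runs ⇒ red red runs red red runs runs K runs K robot runs ⇒ red red runs red red runs runs runs runs K robot runs ⇒ red red runs red red runs runs runs runs runs robot runs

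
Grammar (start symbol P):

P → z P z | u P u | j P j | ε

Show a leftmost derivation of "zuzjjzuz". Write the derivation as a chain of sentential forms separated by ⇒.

P ⇒ zPz   [P → z P z]
zPz ⇒ zuPuz   [P → u P u]
zuPuz ⇒ zuzPzuz   [P → z P z]
zuzPzuz ⇒ zuzjPjzuz   [P → j P j]
zuzjPjzuz ⇒ zuzjjzuz   [P → ε]

P ⇒ zPz ⇒ zuPuz ⇒ zuzPzuz ⇒ zuzjPjzuz ⇒ zuzjjzuz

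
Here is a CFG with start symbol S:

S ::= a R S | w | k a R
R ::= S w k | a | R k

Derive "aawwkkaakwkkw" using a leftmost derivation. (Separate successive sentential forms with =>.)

S => aRS => aRkS => aSwkkS => aaRSwkkS => aaSwkSwkkS => aawwkSwkkS => aawwkkaRwkkS => aawwkkaRkwkkS => aawwkkaakwkkS => aawwkkaakwkkw

S => aRS   [S ::= a R S]
aRS => aRkS   [R ::= R k]
aRkS => aSwkkS   [R ::= S w k]
aSwkkS => aaRSwkkS   [S ::= a R S]
aaRSwkkS => aaSwkSwkkS   [R ::= S w k]
aaSwkSwkkS => aawwkSwkkS   [S ::= w]
aawwkSwkkS => aawwkkaRwkkS   [S ::= k a R]
aawwkkaRwkkS => aawwkkaRkwkkS   [R ::= R k]
aawwkkaRkwkkS => aawwkkaakwkkS   [R ::= a]
aawwkkaakwkkS => aawwkkaakwkkw   [S ::= w]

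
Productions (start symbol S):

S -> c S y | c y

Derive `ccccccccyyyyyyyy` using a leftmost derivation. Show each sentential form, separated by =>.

S=>cSy=>ccSyy=>cccSyyy=>ccccSyyyy=>cccccSyyyyy=>ccccccSyyyyyy=>cccccccSyyyyyyy=>ccccccccyyyyyyyy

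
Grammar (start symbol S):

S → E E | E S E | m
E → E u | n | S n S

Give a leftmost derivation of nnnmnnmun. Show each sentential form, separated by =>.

S=>EE=>EuE=>SnSuE=>EEnSuE=>SnSEnSuE=>EEnSEnSuE=>nEnSEnSuE=>nnnSEnSuE=>nnnmEnSuE=>nnnmnnSuE=>nnnmnnmuE=>nnnmnnmun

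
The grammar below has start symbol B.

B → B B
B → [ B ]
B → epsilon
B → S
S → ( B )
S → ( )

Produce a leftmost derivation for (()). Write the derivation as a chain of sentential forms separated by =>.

B => S   [B → S]
S => (B)   [S → ( B )]
(B) => (S)   [B → S]
(S) => ((B))   [S → ( B )]
((B)) => (())   [B → epsilon]

B => S => (B) => (S) => ((B)) => (())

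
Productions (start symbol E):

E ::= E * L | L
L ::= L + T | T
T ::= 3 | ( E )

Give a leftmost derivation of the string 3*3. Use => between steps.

E=>E*L=>L*L=>T*L=>3*L=>3*T=>3*3

E => E*L   [E ::= E * L]
E*L => L*L   [E ::= L]
L*L => T*L   [L ::= T]
T*L => 3*L   [T ::= 3]
3*L => 3*T   [L ::= T]
3*T => 3*3   [T ::= 3]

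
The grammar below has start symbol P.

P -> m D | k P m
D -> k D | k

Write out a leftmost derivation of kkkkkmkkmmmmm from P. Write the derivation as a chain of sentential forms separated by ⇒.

P ⇒ kPm   [P -> k P m]
kPm ⇒ kkPmm   [P -> k P m]
kkPmm ⇒ kkkPmmm   [P -> k P m]
kkkPmmm ⇒ kkkkPmmmm   [P -> k P m]
kkkkPmmmm ⇒ kkkkkPmmmmm   [P -> k P m]
kkkkkPmmmmm ⇒ kkkkkmDmmmmm   [P -> m D]
kkkkkmDmmmmm ⇒ kkkkkmkDmmmmm   [D -> k D]
kkkkkmkDmmmmm ⇒ kkkkkmkkmmmmm   [D -> k]

P⇒kPm⇒kkPmm⇒kkkPmmm⇒kkkkPmmmm⇒kkkkkPmmmmm⇒kkkkkmDmmmmm⇒kkkkkmkDmmmmm⇒kkkkkmkkmmmmm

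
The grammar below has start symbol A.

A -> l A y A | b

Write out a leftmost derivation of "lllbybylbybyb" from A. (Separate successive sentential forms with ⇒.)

A ⇒ lAyA ⇒ llAyAyA ⇒ lllAyAyAyA ⇒ lllbyAyAyA ⇒ lllbybyAyA ⇒ lllbybylAyAyA ⇒ lllbybylbyAyA ⇒ lllbybylbybyA ⇒ lllbybylbybyb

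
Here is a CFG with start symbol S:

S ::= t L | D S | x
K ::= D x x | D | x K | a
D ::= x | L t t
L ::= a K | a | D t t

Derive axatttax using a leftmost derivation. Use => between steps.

S => DS => LttS => aKttS => axKttS => axattS => axatttL => axatttaK => axatttaD => axatttax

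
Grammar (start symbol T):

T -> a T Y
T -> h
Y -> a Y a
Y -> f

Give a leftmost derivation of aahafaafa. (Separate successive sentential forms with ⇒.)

T⇒aTY⇒aaTYY⇒aahYY⇒aahaYaY⇒aahafaY⇒aahafaaYa⇒aahafaafa

T ⇒ aTY   [T -> a T Y]
aTY ⇒ aaTYY   [T -> a T Y]
aaTYY ⇒ aahYY   [T -> h]
aahYY ⇒ aahaYaY   [Y -> a Y a]
aahaYaY ⇒ aahafaY   [Y -> f]
aahafaY ⇒ aahafaaYa   [Y -> a Y a]
aahafaaYa ⇒ aahafaafa   [Y -> f]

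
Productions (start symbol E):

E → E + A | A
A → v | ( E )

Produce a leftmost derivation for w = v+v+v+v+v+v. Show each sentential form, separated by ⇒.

E ⇒ E+A ⇒ E+A+A ⇒ E+A+A+A ⇒ E+A+A+A+A ⇒ E+A+A+A+A+A ⇒ A+A+A+A+A+A ⇒ v+A+A+A+A+A ⇒ v+v+A+A+A+A ⇒ v+v+v+A+A+A ⇒ v+v+v+v+A+A ⇒ v+v+v+v+v+A ⇒ v+v+v+v+v+v

E ⇒ E+A   [E → E + A]
E+A ⇒ E+A+A   [E → E + A]
E+A+A ⇒ E+A+A+A   [E → E + A]
E+A+A+A ⇒ E+A+A+A+A   [E → E + A]
E+A+A+A+A ⇒ E+A+A+A+A+A   [E → E + A]
E+A+A+A+A+A ⇒ A+A+A+A+A+A   [E → A]
A+A+A+A+A+A ⇒ v+A+A+A+A+A   [A → v]
v+A+A+A+A+A ⇒ v+v+A+A+A+A   [A → v]
v+v+A+A+A+A ⇒ v+v+v+A+A+A   [A → v]
v+v+v+A+A+A ⇒ v+v+v+v+A+A   [A → v]
v+v+v+v+A+A ⇒ v+v+v+v+v+A   [A → v]
v+v+v+v+v+A ⇒ v+v+v+v+v+v   [A → v]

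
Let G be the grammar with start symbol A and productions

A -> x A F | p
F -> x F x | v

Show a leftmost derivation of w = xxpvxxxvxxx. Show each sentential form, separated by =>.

A => xAF => xxAFF => xxpFF => xxpvF => xxpvxFx => xxpvxxFxx => xxpvxxxFxxx => xxpvxxxvxxx

A => xAF   [A -> x A F]
xAF => xxAFF   [A -> x A F]
xxAFF => xxpFF   [A -> p]
xxpFF => xxpvF   [F -> v]
xxpvF => xxpvxFx   [F -> x F x]
xxpvxFx => xxpvxxFxx   [F -> x F x]
xxpvxxFxx => xxpvxxxFxxx   [F -> x F x]
xxpvxxxFxxx => xxpvxxxvxxx   [F -> v]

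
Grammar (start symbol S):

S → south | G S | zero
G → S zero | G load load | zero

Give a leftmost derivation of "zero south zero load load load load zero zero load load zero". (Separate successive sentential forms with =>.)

S => G S => zero S => zero G S => zero G load load S => zero S zero load load S => zero G S zero load load S => zero G load load S zero load load S => zero G load load load load S zero load load S => zero S zero load load load load S zero load load S => zero south zero load load load load S zero load load S => zero south zero load load load load zero zero load load S => zero south zero load load load load zero zero load load zero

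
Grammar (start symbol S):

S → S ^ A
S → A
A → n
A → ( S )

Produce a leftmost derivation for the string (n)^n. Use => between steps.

S=>S^A=>A^A=>(S)^A=>(A)^A=>(n)^A=>(n)^n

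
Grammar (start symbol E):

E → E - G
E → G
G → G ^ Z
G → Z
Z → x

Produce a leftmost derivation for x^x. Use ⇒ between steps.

E ⇒ G ⇒ G^Z ⇒ Z^Z ⇒ x^Z ⇒ x^x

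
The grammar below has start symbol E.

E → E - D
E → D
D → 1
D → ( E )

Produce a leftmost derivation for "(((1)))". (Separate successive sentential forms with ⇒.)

E⇒D⇒(E)⇒(D)⇒((E))⇒((D))⇒(((E)))⇒(((D)))⇒(((1)))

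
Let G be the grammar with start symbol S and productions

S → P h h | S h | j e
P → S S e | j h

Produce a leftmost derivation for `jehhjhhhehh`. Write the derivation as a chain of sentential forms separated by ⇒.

S ⇒ Phh   [S → P h h]
Phh ⇒ SSehh   [P → S S e]
SSehh ⇒ ShSehh   [S → S h]
ShSehh ⇒ ShhSehh   [S → S h]
ShhSehh ⇒ jehhSehh   [S → j e]
jehhSehh ⇒ jehhPhhehh   [S → P h h]
jehhPhhehh ⇒ jehhjhhhehh   [P → j h]

S ⇒ Phh ⇒ SSehh ⇒ ShSehh ⇒ ShhSehh ⇒ jehhSehh ⇒ jehhPhhehh ⇒ jehhjhhhehh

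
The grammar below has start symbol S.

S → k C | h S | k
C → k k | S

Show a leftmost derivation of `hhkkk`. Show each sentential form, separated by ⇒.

S ⇒ hS ⇒ hhS ⇒ hhkC ⇒ hhkkk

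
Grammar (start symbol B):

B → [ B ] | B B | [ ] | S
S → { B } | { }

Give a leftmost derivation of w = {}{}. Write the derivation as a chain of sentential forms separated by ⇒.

B ⇒ BB ⇒ SB ⇒ {}B ⇒ {}S ⇒ {}{}

B ⇒ BB   [B → B B]
BB ⇒ SB   [B → S]
SB ⇒ {}B   [S → { }]
{}B ⇒ {}S   [B → S]
{}S ⇒ {}{}   [S → { }]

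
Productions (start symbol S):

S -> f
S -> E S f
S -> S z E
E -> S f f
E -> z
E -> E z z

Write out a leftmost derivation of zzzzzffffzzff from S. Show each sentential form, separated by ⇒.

S ⇒ ESf ⇒ EzzSf ⇒ EzzzzSf ⇒ zzzzzSf ⇒ zzzzzESff ⇒ zzzzzSffSff ⇒ zzzzzfffSff ⇒ zzzzzfffSzEff ⇒ zzzzzffffzEff ⇒ zzzzzffffzzff

S ⇒ ESf   [S -> E S f]
ESf ⇒ EzzSf   [E -> E z z]
EzzSf ⇒ EzzzzSf   [E -> E z z]
EzzzzSf ⇒ zzzzzSf   [E -> z]
zzzzzSf ⇒ zzzzzESff   [S -> E S f]
zzzzzESff ⇒ zzzzzSffSff   [E -> S f f]
zzzzzSffSff ⇒ zzzzzfffSff   [S -> f]
zzzzzfffSff ⇒ zzzzzfffSzEff   [S -> S z E]
zzzzzfffSzEff ⇒ zzzzzffffzEff   [S -> f]
zzzzzffffzEff ⇒ zzzzzffffzzff   [E -> z]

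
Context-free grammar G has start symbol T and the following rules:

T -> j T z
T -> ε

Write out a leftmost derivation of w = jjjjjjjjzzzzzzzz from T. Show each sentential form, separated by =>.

T => jTz => jjTzz => jjjTzzz => jjjjTzzzz => jjjjjTzzzzz => jjjjjjTzzzzzz => jjjjjjjTzzzzzzz => jjjjjjjjTzzzzzzzz => jjjjjjjjzzzzzzzz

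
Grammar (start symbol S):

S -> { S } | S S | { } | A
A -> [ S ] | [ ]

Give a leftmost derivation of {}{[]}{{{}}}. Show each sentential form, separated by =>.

S => SS => {}S => {}SS => {}{S}S => {}{A}S => {}{[]}S => {}{[]}{S} => {}{[]}{{S}} => {}{[]}{{{}}}

S => SS   [S -> S S]
SS => {}S   [S -> { }]
{}S => {}SS   [S -> S S]
{}SS => {}{S}S   [S -> { S }]
{}{S}S => {}{A}S   [S -> A]
{}{A}S => {}{[]}S   [A -> [ ]]
{}{[]}S => {}{[]}{S}   [S -> { S }]
{}{[]}{S} => {}{[]}{{S}}   [S -> { S }]
{}{[]}{{S}} => {}{[]}{{{}}}   [S -> { }]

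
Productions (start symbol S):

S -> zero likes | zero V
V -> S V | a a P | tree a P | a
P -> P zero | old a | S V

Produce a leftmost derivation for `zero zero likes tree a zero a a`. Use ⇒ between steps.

S ⇒ zero V   [S -> zero V]
zero V ⇒ zero S V   [V -> S V]
zero S V ⇒ zero zero likes V   [S -> zero likes]
zero zero likes V ⇒ zero zero likes tree a P   [V -> tree a P]
zero zero likes tree a P ⇒ zero zero likes tree a S V   [P -> S V]
zero zero likes tree a S V ⇒ zero zero likes tree a zero V V   [S -> zero V]
zero zero likes tree a zero V V ⇒ zero zero likes tree a zero a V   [V -> a]
zero zero likes tree a zero a V ⇒ zero zero likes tree a zero a a   [V -> a]

S ⇒ zero V ⇒ zero S V ⇒ zero zero likes V ⇒ zero zero likes tree a P ⇒ zero zero likes tree a S V ⇒ zero zero likes tree a zero V V ⇒ zero zero likes tree a zero a V ⇒ zero zero likes tree a zero a a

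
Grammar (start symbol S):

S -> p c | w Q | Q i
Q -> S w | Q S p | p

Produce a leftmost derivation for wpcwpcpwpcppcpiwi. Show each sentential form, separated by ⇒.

S ⇒ Qi   [S -> Q i]
Qi ⇒ Swi   [Q -> S w]
Swi ⇒ Qiwi   [S -> Q i]
Qiwi ⇒ QSpiwi   [Q -> Q S p]
QSpiwi ⇒ QSpSpiwi   [Q -> Q S p]
QSpSpiwi ⇒ SwSpSpiwi   [Q -> S w]
SwSpSpiwi ⇒ wQwSpSpiwi   [S -> w Q]
wQwSpSpiwi ⇒ wQSpwSpSpiwi   [Q -> Q S p]
wQSpwSpSpiwi ⇒ wSwSpwSpSpiwi   [Q -> S w]
wSwSpwSpSpiwi ⇒ wpcwSpwSpSpiwi   [S -> p c]
wpcwSpwSpSpiwi ⇒ wpcwpcpwSpSpiwi   [S -> p c]
wpcwpcpwSpSpiwi ⇒ wpcwpcpwpcpSpiwi   [S -> p c]
wpcwpcpwpcpSpiwi ⇒ wpcwpcpwpcppcpiwi   [S -> p c]

S ⇒ Qi ⇒ Swi ⇒ Qiwi ⇒ QSpiwi ⇒ QSpSpiwi ⇒ SwSpSpiwi ⇒ wQwSpSpiwi ⇒ wQSpwSpSpiwi ⇒ wSwSpwSpSpiwi ⇒ wpcwSpwSpSpiwi ⇒ wpcwpcpwSpSpiwi ⇒ wpcwpcpwpcpSpiwi ⇒ wpcwpcpwpcppcpiwi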